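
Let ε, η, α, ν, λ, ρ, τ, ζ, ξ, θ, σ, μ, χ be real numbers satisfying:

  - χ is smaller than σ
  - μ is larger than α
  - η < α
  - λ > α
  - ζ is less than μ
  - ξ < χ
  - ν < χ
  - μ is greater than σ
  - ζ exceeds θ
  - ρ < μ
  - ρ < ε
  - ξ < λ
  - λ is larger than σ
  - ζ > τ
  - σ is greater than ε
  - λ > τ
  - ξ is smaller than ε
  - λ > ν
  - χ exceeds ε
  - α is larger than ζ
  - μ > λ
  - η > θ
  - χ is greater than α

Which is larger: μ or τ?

μ

Link the given pairs in sequence: τ < ζ; ζ < α; α < χ; χ < σ; σ < λ; λ < μ.
Together: τ < ζ < α < χ < σ < λ < μ.
So τ < μ; μ is the larger of the two.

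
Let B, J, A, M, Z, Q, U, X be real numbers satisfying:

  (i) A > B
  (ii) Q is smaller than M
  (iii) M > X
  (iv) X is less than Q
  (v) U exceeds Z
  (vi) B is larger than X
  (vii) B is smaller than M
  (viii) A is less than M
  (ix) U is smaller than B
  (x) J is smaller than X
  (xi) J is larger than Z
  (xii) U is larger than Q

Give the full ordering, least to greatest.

Nothing is placed below Z, so it is least; from there Z < J; J < X; X < Q; Q < U; U < B; B < A; A < M, each given directly.

Z < J < X < Q < U < B < A < M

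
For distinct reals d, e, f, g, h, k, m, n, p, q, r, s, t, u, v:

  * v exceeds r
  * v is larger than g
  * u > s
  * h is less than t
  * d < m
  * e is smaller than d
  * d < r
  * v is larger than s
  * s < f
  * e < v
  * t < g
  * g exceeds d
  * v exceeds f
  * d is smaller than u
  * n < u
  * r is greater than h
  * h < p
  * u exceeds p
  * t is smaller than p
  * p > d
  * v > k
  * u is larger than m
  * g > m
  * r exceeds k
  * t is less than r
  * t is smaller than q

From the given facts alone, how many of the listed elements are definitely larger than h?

7

Directly above h: t, p, r.
One step further: q, g, v, u (7 so far).
No other element is forced above h by the given relations, so the count is 7.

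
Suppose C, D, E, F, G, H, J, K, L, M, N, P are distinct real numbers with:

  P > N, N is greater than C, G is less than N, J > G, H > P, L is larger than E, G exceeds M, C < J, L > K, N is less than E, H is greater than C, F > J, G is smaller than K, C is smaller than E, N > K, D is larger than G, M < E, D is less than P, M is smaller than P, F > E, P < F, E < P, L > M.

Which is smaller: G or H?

G

Link the given pairs in sequence: G < K; K < N; N < E; E < P; P < H.
Together: G < K < N < E < P < H.
So G < H; G is the smaller of the two.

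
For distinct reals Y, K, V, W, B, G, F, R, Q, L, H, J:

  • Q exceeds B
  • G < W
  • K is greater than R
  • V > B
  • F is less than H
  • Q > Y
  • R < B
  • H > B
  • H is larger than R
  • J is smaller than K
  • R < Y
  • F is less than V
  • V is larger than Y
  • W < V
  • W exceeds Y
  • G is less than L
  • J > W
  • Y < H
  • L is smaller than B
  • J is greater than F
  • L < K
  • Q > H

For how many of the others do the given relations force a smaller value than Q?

7

From Q the given relations immediately reach Y, B, H.
From those, R, F, L — 6 in total.
From those, G — 7 in total.
Nothing else is reachable below Q; 7 in all.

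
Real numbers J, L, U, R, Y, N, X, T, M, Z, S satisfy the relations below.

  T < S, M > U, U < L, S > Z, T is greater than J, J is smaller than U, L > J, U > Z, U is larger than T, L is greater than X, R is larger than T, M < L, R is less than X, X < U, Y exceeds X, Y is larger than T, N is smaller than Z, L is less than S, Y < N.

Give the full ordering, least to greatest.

The consecutive links are each given: J < T; T < R; R < X; X < Y; Y < N; N < Z; Z < U; U < M; M < L; L < S.

J < T < R < X < Y < N < Z < U < M < L < S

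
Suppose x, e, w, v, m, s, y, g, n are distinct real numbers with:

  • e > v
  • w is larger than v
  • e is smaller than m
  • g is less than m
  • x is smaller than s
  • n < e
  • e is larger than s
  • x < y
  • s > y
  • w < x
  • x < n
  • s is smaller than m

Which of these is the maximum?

v is not greatest since v < w; w is not greatest since w < x; x is not greatest since x < n; g is not greatest since g < m; n is not greatest since n < e; y is not greatest since y < s; s is not greatest since s < m; e is not greatest since e < m.
Only m has nothing above it, so m is the maximum.

m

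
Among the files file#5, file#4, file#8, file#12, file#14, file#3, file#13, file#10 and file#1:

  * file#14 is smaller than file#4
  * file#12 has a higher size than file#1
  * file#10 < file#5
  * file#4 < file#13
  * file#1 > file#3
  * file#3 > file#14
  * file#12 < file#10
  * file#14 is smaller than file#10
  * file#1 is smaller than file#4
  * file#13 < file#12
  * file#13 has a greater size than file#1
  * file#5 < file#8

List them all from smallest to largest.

The consecutive links are each given: file#14 < file#3; file#3 < file#1; file#1 < file#4; file#4 < file#13; file#13 < file#12; file#12 < file#10; file#10 < file#5; file#5 < file#8.

file#14 < file#3 < file#1 < file#4 < file#13 < file#12 < file#10 < file#5 < file#8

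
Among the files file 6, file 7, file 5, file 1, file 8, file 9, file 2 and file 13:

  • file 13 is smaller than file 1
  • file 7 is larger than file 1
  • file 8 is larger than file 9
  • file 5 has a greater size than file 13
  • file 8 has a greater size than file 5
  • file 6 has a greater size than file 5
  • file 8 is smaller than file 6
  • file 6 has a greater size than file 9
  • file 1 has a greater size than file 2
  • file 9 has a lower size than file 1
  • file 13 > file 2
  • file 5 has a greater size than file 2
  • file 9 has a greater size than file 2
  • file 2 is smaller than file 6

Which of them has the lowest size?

Chaining upward from file 2: directly above it, file 9, file 13, file 5, file 1, file 6; then file 8, file 7.
That covers every other element, and nothing is given below file 2, so file 2 is the lowest size.

file 2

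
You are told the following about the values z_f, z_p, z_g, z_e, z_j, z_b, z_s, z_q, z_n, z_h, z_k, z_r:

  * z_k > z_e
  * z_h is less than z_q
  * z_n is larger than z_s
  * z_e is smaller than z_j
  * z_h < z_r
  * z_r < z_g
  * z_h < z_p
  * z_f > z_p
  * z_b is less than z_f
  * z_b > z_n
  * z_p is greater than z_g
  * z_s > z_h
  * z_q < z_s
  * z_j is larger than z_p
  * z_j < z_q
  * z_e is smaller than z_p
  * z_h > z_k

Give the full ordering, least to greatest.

The consecutive links are each given: z_e < z_k; z_k < z_h; z_h < z_r; z_r < z_g; z_g < z_p; z_p < z_j; z_j < z_q; z_q < z_s; z_s < z_n; z_n < z_b; z_b < z_f.

z_e < z_k < z_h < z_r < z_g < z_p < z_j < z_q < z_s < z_n < z_b < z_f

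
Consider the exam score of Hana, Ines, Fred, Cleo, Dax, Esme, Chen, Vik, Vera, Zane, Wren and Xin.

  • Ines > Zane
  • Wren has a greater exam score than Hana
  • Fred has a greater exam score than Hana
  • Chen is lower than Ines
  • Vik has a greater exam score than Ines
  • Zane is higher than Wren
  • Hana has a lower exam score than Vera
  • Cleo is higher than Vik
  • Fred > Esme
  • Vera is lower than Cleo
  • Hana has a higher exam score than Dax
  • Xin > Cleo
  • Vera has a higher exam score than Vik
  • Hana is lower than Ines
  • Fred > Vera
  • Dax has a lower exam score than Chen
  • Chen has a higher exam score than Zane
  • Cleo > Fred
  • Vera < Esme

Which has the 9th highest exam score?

Zane

Piecing the relations together gives one ordering: Dax < Hana < Wren < Zane < Chen < Ines < Vik < Vera < Esme < Fred < Cleo < Xin.
The 9th largest is Zane.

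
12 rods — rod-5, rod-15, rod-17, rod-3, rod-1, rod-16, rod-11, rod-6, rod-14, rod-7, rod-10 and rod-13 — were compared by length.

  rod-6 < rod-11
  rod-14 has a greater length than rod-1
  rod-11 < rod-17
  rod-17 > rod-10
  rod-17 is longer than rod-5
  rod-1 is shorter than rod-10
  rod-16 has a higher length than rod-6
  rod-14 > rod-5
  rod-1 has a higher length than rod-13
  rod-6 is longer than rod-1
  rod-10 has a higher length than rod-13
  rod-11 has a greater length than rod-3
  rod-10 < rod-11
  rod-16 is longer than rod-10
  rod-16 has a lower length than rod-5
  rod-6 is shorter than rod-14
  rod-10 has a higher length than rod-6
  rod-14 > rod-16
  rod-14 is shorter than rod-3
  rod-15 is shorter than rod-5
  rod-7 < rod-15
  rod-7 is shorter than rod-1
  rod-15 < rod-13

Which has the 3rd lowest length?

The consecutive relations fix a unique order: rod-7 < rod-15 < rod-13 < rod-1 < rod-6 < rod-10 < rod-16 < rod-5 < rod-14 < rod-3 < rod-11 < rod-17.
The 3rd smallest is rod-13.

rod-13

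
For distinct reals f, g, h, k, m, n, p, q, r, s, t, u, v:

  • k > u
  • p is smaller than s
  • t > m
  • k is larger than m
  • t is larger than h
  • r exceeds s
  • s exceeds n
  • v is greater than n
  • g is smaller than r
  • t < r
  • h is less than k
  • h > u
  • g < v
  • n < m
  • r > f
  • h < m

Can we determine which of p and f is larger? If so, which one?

undetermined

Following every chain through p: above p we get s, r.
f is not reached, and no chain runs the other way from f to p.
So the given relations leave the order of p and f undetermined.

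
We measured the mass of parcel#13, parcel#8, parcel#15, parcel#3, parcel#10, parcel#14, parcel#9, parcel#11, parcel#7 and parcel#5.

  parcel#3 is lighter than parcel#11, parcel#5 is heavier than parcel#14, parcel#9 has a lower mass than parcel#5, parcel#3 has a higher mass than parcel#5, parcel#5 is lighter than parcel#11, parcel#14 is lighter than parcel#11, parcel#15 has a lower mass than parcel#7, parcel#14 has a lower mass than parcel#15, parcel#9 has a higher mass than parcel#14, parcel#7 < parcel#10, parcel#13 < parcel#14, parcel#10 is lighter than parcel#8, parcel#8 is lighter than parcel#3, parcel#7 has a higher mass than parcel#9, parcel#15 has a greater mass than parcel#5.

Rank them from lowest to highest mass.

parcel#13 < parcel#14 < parcel#9 < parcel#5 < parcel#15 < parcel#7 < parcel#10 < parcel#8 < parcel#3 < parcel#11

The consecutive links are each given: parcel#13 < parcel#14; parcel#14 < parcel#9; parcel#9 < parcel#5; parcel#5 < parcel#15; parcel#15 < parcel#7; parcel#7 < parcel#10; parcel#10 < parcel#8; parcel#8 < parcel#3; parcel#3 < parcel#11.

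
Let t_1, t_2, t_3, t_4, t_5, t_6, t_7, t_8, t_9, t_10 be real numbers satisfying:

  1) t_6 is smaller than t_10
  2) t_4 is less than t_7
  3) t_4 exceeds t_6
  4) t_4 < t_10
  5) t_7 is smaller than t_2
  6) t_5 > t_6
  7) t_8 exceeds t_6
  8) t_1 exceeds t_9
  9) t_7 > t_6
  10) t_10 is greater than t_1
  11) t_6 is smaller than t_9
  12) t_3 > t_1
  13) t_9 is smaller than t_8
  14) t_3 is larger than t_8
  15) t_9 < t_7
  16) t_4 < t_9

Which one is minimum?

t_4 is not least since t_6 < t_4; t_9 is not least since t_4 < t_9; t_5 is not least since t_6 < t_5; t_1 is not least since t_9 < t_1; t_10 is not least since t_4 < t_10; t_8 is not least since t_6 < t_8; t_7 is not least since t_6 < t_7; t_3 is not least since t_8 < t_3; t_2 is not least since t_7 < t_2.
Only t_6 has nothing below it, so t_6 is the minimum.

t_6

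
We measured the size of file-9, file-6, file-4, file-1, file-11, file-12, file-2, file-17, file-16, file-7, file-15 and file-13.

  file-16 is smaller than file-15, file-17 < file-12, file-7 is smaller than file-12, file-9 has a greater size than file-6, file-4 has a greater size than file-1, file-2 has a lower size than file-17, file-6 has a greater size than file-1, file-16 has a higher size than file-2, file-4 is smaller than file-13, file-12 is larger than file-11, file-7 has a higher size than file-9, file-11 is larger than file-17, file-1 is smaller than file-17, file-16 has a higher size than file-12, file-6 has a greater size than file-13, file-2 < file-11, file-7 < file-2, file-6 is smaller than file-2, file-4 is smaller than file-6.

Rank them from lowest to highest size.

file-1 < file-4 < file-13 < file-6 < file-9 < file-7 < file-2 < file-17 < file-11 < file-12 < file-16 < file-15

Each adjacent pair is fixed by a given relation: file-1 < file-4; file-4 < file-13; file-13 < file-6; file-6 < file-9; file-9 < file-7; file-7 < file-2; file-2 < file-17; file-17 < file-11; file-11 < file-12; file-12 < file-16; file-16 < file-15. Chaining them end to end gives the full order.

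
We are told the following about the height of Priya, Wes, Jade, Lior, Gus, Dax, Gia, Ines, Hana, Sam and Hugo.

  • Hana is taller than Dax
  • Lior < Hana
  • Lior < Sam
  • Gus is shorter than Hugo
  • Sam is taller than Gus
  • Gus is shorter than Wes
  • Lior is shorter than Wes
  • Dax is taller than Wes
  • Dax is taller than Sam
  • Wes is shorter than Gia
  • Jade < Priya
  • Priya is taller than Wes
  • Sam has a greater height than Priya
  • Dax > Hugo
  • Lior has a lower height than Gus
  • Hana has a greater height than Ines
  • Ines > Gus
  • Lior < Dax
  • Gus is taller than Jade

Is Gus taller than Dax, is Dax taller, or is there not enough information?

Gus < Wes < Priya < Sam < Dax, by transitivity through Wes, Priya, Sam.
So Dax is taller.

Dax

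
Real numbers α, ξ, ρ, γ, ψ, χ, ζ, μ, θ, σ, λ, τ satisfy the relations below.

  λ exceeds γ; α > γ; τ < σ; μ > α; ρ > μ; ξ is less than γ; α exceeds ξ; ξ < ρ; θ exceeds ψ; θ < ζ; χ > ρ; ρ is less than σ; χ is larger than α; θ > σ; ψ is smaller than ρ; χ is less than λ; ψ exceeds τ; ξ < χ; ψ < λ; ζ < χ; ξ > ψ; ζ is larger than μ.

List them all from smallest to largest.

τ < ψ < ξ < γ < α < μ < ρ < σ < θ < ζ < χ < λ

Nothing is placed below τ, so it is least; from there τ < ψ; ψ < ξ; ξ < γ; γ < α; α < μ; μ < ρ; ρ < σ; σ < θ; θ < ζ; ζ < χ; χ < λ, each given directly.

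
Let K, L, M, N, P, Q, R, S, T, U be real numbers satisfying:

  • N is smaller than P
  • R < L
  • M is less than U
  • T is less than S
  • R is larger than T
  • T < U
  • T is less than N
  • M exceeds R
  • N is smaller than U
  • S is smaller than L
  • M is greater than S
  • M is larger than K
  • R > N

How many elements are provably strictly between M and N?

1

The relations place N below M. An element lies strictly between them when it is forced above N and also forced below M.
Above N: {P, R, U, L}. Below M: {T, S, K, R}.
Intersection: {R} — 1.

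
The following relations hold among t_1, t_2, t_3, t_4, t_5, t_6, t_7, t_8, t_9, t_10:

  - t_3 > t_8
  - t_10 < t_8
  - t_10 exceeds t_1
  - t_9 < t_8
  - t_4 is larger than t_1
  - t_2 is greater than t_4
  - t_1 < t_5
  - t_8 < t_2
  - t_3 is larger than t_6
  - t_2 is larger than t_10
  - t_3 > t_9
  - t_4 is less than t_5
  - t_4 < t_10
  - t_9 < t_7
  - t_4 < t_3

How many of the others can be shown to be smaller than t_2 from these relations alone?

5

Directly below t_2: t_4, t_10, t_8.
One step further: t_9, t_1 (5 so far).
No other element is forced below t_2 by the given relations, so the count is 5.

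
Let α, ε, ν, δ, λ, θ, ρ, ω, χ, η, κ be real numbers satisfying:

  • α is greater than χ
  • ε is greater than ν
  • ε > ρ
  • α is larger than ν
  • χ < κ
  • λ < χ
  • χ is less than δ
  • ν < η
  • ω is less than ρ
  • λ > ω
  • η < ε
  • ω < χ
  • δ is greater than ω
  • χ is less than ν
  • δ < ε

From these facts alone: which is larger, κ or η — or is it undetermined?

undetermined

Following every chain through κ: below κ we get ω, λ, χ.
η is not reached, and no chain runs the other way from η to κ.
So the given relations leave the order of κ and η undetermined.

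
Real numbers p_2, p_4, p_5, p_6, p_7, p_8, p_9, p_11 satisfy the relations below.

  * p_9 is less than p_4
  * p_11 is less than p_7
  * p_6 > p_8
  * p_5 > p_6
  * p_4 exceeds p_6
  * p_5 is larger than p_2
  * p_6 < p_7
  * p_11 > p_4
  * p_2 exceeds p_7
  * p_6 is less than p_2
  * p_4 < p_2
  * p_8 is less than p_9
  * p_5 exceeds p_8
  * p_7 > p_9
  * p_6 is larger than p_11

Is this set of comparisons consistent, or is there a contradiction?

inconsistent

Chaining the given relations yields p_4 < p_11 < p_6, so p_4 < p_6. But one relation states p_6 < p_4. These cannot both hold.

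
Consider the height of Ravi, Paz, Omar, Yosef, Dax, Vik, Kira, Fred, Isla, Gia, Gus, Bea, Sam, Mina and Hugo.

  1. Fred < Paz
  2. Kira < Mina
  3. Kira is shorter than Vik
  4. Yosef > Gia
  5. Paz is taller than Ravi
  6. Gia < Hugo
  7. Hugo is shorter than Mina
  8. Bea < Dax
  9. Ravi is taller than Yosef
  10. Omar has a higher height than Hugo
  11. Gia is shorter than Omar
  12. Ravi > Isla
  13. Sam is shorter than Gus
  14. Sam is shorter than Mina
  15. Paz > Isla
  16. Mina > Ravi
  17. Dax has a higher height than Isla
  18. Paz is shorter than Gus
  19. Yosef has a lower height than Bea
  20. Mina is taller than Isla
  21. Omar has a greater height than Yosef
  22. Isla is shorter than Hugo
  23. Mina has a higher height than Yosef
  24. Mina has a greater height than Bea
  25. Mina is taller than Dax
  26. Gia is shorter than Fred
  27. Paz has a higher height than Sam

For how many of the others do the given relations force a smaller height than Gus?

7

Directly below Gus: Sam, Paz.
One step further: Fred, Isla, Ravi (5 so far).
One step further: Gia, Yosef (7 so far).
Nothing else is reachable below Gus; 7 in all.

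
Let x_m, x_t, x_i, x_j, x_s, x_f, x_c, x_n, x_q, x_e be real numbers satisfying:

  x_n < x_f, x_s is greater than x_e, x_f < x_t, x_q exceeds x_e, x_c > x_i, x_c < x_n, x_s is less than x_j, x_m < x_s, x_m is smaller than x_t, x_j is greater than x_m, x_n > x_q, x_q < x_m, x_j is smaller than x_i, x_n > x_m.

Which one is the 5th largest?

Piecing the relations together gives one ordering: x_e < x_q < x_m < x_s < x_j < x_i < x_c < x_n < x_f < x_t.
The 5th largest is x_i.

x_i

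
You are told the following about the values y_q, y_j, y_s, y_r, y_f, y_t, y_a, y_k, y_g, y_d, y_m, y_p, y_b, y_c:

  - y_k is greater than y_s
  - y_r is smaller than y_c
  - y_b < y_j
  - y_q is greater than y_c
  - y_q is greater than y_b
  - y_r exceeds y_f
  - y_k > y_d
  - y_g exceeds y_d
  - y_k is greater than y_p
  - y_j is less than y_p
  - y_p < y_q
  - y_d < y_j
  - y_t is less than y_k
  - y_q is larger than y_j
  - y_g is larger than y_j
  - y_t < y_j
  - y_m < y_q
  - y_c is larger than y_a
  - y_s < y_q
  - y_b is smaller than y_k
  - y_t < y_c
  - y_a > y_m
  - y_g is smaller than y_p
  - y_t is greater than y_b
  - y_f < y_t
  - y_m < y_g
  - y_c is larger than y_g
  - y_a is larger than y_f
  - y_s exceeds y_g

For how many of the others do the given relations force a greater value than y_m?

7

The elements the relations force above y_m are y_g, y_p, y_a, y_c, y_s, y_q, y_k — no chain reaches any other.
That is 7.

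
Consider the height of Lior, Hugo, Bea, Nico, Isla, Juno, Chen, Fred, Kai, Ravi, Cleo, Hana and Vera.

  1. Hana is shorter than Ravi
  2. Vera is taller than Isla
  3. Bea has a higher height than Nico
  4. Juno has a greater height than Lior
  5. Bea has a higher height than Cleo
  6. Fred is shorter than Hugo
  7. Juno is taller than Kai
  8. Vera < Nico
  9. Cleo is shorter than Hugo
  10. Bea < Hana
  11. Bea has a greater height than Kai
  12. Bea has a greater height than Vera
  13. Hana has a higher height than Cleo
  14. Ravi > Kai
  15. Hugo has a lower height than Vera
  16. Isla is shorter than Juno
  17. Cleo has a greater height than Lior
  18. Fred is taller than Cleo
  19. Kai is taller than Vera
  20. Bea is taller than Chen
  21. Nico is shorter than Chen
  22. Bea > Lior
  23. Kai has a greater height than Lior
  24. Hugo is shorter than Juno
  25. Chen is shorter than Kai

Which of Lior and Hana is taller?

Hana

Link the given pairs in sequence: Lior < Cleo; Cleo < Fred; Fred < Hugo; Hugo < Vera; Vera < Nico; Nico < Chen; Chen < Kai; Kai < Bea; Bea < Hana.
Together: Lior < Cleo < Fred < Hugo < Vera < Nico < Chen < Kai < Bea < Hana.
So Lior < Hana; Hana is the taller of the two.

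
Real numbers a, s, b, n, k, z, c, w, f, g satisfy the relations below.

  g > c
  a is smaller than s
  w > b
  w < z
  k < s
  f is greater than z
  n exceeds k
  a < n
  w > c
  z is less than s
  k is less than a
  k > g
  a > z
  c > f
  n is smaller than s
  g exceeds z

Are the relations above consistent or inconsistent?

Chaining the given relations yields w < z < f < c, so w < c. But one relation states c < w. These cannot both hold.

inconsistent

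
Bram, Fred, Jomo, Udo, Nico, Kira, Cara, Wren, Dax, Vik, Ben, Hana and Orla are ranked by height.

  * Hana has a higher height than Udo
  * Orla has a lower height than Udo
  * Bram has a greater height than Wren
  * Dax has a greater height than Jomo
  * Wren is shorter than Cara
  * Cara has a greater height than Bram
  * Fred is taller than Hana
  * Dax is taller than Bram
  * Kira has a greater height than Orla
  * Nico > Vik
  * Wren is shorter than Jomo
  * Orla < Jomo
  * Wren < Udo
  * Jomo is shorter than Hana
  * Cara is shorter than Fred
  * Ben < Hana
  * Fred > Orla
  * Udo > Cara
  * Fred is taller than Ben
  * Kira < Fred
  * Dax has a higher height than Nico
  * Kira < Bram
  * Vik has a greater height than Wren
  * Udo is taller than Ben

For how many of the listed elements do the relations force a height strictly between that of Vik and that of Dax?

The relations place Vik below Dax. An element lies strictly between them when it is forced above Vik and also forced below Dax.
Above Vik: {Nico}. Below Dax: {Wren, Nico, Orla, Kira, Bram, Jomo}.
Intersection: {Nico} — 1.

1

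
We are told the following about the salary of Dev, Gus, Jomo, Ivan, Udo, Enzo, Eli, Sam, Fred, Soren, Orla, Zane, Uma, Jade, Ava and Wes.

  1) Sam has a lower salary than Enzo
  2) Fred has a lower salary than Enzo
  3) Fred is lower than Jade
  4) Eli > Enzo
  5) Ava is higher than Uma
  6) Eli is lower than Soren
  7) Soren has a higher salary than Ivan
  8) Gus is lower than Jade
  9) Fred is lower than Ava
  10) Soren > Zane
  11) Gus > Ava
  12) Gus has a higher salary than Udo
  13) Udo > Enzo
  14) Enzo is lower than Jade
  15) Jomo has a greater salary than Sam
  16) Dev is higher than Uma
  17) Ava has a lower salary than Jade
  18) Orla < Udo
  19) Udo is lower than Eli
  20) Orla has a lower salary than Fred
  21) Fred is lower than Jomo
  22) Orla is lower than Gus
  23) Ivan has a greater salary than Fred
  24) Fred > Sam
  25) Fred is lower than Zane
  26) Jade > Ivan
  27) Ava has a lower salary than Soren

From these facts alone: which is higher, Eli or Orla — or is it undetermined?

Following the relations from Orla: Orla < Fred < Enzo < Udo < Eli.
So Eli is higher.

Eli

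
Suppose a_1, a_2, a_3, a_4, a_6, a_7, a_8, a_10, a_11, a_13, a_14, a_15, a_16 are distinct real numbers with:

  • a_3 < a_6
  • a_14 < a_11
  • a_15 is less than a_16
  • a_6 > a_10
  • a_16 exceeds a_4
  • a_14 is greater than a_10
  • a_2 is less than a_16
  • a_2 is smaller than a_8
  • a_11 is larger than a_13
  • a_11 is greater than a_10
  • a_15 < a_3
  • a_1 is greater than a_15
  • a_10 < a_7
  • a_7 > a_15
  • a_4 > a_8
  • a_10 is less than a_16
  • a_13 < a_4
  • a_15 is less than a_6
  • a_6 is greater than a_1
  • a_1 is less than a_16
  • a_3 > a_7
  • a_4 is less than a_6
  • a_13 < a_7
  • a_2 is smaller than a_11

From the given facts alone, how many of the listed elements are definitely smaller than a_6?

The elements the relations force below a_6 are a_10, a_2, a_13, a_15, a_1, a_8, a_4, a_7, a_3 — no chain reaches any other.
That is 9.

9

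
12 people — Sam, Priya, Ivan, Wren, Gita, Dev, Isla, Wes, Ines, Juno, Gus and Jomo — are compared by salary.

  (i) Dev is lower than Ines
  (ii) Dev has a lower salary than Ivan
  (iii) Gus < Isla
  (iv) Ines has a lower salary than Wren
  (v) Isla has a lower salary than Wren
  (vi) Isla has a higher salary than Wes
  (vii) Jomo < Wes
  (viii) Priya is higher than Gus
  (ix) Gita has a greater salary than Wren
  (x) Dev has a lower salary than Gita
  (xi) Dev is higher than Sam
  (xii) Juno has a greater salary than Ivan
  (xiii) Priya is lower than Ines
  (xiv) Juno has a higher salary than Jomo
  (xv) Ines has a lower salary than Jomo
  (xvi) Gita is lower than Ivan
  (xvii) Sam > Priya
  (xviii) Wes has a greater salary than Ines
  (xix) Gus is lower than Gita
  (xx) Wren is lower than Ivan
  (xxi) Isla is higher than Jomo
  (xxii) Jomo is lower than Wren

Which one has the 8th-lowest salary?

The consecutive relations fix a unique order: Gus < Priya < Sam < Dev < Ines < Jomo < Wes < Isla < Wren < Gita < Ivan < Juno.
Counting 8 from the smallest end gives Isla.

Isla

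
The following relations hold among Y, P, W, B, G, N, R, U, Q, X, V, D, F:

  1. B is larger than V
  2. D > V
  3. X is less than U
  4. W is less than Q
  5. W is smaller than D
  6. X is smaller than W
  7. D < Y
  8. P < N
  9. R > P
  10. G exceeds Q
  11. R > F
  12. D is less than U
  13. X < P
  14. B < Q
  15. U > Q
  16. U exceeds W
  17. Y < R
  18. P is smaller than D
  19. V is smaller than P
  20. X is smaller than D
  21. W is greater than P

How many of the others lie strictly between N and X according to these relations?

The relations place X below N. An element lies strictly between them when it is forced above X and also forced below N.
Above X: {P, W, D, Q, Y, G, U, R}. Below N: {V, P}.
Intersection: {P} — 1.

1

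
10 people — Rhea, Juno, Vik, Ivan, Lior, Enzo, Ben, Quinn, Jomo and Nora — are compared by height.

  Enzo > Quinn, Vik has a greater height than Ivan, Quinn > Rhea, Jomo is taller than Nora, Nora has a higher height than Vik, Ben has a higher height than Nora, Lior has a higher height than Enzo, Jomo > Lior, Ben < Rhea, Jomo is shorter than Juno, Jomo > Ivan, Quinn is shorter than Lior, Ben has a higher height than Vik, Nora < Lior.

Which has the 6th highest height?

Rhea

Piecing the relations together gives one ordering: Ivan < Vik < Nora < Ben < Rhea < Quinn < Enzo < Lior < Jomo < Juno.
Counting 6 from the largest end gives Rhea.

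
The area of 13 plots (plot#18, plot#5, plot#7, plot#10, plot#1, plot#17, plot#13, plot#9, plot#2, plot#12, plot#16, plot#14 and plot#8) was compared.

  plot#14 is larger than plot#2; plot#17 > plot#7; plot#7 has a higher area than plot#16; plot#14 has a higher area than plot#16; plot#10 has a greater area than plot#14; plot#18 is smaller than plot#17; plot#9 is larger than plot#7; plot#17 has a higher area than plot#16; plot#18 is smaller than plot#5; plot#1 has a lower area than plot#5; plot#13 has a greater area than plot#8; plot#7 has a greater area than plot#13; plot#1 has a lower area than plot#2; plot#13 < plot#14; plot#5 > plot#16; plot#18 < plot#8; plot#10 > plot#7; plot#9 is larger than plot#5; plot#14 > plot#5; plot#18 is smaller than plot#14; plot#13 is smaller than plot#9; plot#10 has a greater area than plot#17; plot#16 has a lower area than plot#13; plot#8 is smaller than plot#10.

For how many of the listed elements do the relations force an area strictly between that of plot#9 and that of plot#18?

The relations place plot#18 below plot#9. An element lies strictly between them when it is forced above plot#18 and also forced below plot#9.
Above plot#18: {plot#8, plot#13, plot#7, plot#17, plot#5, plot#14, plot#10}. Below plot#9: {plot#16, plot#8, plot#1, plot#13, plot#7, plot#5}.
Intersection: {plot#8, plot#13, plot#7, plot#5} — 4.

4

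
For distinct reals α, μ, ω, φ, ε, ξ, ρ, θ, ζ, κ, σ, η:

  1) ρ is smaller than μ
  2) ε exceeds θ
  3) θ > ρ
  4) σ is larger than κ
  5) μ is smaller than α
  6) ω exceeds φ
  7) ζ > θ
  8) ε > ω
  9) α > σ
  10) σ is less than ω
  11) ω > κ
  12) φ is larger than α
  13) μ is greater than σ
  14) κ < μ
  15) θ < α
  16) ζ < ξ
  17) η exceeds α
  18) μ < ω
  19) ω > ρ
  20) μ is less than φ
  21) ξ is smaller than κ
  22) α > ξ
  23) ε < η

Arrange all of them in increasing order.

Each adjacent pair is fixed by a given relation: ρ < θ; θ < ζ; ζ < ξ; ξ < κ; κ < σ; σ < μ; μ < α; α < φ; φ < ω; ω < ε; ε < η. Chaining them end to end gives the full order.

ρ < θ < ζ < ξ < κ < σ < μ < α < φ < ω < ε < η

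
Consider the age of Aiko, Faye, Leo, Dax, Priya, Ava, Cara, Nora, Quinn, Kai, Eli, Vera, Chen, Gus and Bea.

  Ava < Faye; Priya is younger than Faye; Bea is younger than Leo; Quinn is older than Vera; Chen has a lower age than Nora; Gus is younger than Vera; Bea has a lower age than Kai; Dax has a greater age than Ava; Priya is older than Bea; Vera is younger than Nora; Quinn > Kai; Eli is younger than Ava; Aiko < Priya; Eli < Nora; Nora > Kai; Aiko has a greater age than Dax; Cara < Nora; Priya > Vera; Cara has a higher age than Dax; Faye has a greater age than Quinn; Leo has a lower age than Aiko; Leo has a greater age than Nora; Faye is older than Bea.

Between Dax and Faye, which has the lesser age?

The relevant relations are Dax < Cara; Cara < Nora; Nora < Leo; Leo < Aiko; Aiko < Priya; Priya < Faye.
Together: Dax < Cara < Nora < Leo < Aiko < Priya < Faye.
So Dax < Faye; Dax is the younger of the two.

Dax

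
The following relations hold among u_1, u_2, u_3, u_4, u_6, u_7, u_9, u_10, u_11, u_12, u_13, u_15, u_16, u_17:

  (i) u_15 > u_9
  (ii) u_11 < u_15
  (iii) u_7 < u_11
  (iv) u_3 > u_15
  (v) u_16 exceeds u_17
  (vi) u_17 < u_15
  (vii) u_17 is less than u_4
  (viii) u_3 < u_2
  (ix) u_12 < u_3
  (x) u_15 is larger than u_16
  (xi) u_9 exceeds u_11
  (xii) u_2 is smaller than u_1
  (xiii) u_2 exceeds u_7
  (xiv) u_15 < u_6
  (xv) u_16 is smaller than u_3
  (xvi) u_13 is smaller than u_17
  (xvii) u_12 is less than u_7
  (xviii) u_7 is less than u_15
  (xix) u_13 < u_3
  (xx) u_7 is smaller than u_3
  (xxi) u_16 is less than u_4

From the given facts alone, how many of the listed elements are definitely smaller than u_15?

From u_15 the given relations immediately reach u_17, u_7, u_16, u_11, u_9.
From those, u_12, u_13 — 7 in total.
Nothing else is reachable below u_15; 7 in all.

7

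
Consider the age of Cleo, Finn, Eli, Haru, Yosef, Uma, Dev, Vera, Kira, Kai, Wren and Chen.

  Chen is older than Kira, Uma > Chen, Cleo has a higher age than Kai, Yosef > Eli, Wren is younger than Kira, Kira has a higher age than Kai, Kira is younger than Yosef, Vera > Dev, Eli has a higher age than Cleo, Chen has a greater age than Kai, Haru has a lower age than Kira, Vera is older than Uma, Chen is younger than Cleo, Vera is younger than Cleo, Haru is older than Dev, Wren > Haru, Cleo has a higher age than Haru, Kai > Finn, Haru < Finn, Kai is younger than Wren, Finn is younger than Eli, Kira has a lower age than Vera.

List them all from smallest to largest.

Dev < Haru < Finn < Kai < Wren < Kira < Chen < Uma < Vera < Cleo < Eli < Yosef

Each adjacent pair is fixed by a given relation: Dev < Haru; Haru < Finn; Finn < Kai; Kai < Wren; Wren < Kira; Kira < Chen; Chen < Uma; Uma < Vera; Vera < Cleo; Cleo < Eli; Eli < Yosef. Chaining them end to end gives the full order.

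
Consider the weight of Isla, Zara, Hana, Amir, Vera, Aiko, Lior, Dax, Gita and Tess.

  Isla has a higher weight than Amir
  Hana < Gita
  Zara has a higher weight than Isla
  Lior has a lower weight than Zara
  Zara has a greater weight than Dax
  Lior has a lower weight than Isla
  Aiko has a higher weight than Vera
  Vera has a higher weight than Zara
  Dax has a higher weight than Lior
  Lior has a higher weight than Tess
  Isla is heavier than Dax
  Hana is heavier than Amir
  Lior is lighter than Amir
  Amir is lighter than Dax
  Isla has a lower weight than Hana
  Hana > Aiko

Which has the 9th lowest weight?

Hana

The consecutive relations fix a unique order: Tess < Lior < Amir < Dax < Isla < Zara < Vera < Aiko < Hana < Gita.
The 9th smallest is Hana.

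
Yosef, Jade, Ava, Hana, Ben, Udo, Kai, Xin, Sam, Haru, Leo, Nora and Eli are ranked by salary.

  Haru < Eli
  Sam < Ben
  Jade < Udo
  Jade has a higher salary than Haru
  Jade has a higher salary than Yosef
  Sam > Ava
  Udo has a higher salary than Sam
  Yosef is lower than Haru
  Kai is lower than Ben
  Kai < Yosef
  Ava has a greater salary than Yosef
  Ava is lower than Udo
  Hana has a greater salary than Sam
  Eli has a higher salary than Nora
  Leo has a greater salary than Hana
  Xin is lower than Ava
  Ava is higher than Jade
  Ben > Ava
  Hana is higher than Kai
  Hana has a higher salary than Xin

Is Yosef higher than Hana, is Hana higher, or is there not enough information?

Hana

The relevant relations are Yosef < Haru; Haru < Jade; Jade < Ava; Ava < Sam; Sam < Hana.
Together: Yosef < Haru < Jade < Ava < Sam < Hana.
So Hana is higher.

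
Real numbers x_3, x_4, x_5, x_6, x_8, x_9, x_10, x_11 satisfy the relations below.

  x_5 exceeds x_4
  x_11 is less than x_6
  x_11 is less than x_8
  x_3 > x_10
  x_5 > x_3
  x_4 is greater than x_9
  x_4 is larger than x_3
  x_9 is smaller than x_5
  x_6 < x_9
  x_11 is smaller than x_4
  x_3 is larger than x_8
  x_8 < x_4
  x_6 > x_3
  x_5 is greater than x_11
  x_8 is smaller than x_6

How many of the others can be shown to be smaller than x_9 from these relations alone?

From x_9 the given relations immediately reach x_6.
From those, x_11, x_8, x_3 — 4 in total.
From those, x_10 — 5 in total.
No other element is forced below x_9 by the given relations, so the count is 5.

5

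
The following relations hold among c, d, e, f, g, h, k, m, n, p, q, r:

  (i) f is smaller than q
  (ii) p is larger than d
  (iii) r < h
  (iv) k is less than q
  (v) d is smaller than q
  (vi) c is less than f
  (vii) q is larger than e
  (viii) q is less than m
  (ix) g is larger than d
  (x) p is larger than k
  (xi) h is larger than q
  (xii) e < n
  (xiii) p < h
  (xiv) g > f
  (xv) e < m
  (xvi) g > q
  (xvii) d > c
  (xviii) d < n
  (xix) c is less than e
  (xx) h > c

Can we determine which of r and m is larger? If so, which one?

Following every chain through r: above r we get h.
m is not reached, and no chain runs the other way from m to r.
So the given relations leave the order of r and m undetermined.

undetermined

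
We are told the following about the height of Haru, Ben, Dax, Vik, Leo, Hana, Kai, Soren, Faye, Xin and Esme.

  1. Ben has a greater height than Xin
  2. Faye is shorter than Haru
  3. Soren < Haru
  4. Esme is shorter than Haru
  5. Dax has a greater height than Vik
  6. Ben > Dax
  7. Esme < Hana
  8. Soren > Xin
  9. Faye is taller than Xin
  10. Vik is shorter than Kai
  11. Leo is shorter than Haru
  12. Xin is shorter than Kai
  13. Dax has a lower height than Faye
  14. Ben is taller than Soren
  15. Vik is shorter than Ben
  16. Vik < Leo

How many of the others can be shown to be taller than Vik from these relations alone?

6

Directly above Vik: Dax, Kai, Leo, Ben.
One step further: Faye, Haru (6 so far).
Nothing else is reachable above Vik; 6 in all.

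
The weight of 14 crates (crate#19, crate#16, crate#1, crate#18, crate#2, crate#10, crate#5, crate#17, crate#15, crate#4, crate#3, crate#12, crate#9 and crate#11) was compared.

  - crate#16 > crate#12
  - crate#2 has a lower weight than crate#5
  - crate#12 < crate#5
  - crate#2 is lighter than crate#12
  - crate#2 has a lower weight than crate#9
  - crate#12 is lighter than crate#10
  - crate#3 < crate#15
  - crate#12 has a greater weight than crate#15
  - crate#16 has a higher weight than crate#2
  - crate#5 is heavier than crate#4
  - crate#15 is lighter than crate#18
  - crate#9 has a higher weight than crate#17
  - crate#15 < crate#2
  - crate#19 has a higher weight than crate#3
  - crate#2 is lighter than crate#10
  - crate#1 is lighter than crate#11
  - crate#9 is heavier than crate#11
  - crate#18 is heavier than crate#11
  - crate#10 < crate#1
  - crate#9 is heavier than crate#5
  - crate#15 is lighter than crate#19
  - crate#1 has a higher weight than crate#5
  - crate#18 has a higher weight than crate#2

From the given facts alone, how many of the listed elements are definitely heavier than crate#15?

10

The elements the relations force above crate#15 are crate#2, crate#12, crate#10, crate#16, crate#19, crate#5, crate#1, crate#11, crate#18, crate#9 — no chain reaches any other.
That is 10.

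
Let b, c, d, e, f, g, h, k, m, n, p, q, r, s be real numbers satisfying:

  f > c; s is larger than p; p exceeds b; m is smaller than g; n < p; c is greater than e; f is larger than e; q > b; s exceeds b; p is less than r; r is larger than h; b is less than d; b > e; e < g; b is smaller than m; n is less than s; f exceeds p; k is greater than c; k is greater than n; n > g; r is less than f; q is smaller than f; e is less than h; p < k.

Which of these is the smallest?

e

Chaining upward from e: directly above it, b, g, h, c, f; then m, n, q, d, p, r, k, s.
That covers every other element, and nothing is given below e, so e is the smallest.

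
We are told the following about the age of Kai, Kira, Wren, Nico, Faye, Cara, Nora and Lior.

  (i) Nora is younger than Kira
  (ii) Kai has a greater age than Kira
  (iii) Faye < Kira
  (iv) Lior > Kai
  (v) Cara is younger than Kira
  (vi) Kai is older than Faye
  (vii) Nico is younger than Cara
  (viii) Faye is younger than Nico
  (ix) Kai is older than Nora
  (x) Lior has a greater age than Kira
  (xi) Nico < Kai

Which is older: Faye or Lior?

Lior

The relevant relations are Faye < Nico; Nico < Cara; Cara < Kira; Kira < Kai; Kai < Lior.
Chaining these gives Faye < Nico < Cara < Kira < Kai < Lior.
So Faye < Lior; Lior is the older of the two.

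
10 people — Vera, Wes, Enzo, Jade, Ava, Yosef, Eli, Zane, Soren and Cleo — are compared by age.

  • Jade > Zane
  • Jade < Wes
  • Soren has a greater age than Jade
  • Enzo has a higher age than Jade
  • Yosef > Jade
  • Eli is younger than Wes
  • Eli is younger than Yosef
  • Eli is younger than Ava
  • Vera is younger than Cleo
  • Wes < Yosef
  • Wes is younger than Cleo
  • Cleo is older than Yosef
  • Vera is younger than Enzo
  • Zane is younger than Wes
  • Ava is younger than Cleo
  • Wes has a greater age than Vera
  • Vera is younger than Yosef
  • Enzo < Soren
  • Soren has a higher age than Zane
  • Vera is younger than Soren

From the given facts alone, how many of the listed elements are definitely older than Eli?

4

From Eli the given relations immediately reach Ava, Wes, Yosef.
From those, Cleo — 4 in total.
Nothing else is reachable above Eli; 4 in all.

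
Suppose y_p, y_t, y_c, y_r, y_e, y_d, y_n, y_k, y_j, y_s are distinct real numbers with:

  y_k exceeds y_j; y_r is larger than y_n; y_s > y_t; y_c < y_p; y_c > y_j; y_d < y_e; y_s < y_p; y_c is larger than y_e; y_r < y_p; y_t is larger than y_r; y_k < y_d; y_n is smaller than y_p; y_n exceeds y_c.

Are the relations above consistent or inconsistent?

Every relation is compatible with y_j < y_k < y_d < y_e < y_c < y_n < y_r < y_t < y_s < y_p; the set is consistent.

consistent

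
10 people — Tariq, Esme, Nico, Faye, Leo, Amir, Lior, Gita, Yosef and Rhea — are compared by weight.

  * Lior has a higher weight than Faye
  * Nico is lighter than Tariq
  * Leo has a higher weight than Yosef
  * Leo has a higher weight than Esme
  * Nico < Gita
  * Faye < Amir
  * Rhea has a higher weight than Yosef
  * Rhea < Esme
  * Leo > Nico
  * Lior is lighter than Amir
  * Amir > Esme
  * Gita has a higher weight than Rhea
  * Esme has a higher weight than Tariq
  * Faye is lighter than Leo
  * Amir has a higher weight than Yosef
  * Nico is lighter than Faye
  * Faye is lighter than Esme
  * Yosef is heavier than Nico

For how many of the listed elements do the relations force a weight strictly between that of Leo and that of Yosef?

2

The relations place Yosef below Leo. An element lies strictly between them when it is forced above Yosef and also forced below Leo.
Above Yosef: {Rhea, Esme, Gita, Amir}. Below Leo: {Nico, Tariq, Rhea, Faye, Esme}.
Intersection: {Rhea, Esme} — 2.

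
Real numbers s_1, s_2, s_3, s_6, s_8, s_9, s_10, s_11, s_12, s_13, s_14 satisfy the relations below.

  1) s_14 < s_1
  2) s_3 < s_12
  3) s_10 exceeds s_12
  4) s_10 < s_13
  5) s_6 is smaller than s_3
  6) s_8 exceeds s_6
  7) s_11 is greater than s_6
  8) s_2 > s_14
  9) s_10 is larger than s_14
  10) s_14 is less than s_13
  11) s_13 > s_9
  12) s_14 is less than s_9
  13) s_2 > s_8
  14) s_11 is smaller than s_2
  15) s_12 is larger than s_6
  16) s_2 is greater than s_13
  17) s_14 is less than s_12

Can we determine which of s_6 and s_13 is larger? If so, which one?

s_13

s_6 < s_3 and s_3 < s_12 give s_6 < s_12.
Then s_12 < s_10 extends the chain to s_10.
Then s_10 < s_13 extends the chain to s_13.
So s_13 is larger.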